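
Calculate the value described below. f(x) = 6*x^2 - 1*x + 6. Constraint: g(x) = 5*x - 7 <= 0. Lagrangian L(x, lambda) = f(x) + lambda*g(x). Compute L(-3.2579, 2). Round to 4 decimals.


Step 1: Evaluate f(x).
f(-3.2579) = 6*(-3.2579)^2 - 1*(-3.2579) + 6 = 72.9414
Step 2: Evaluate g(x).
g(-3.2579) = 5*-3.2579 - 7 = -23.2895
Step 3: Compute Lagrangian.
L = 72.9414 + 2*-23.2895 = 26.3624


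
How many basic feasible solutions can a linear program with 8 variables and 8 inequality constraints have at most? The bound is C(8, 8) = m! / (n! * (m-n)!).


Each vertex corresponds to some choice of n active constraints out of m, so the number of vertices is at most C(m, n) = m! / (n!(m-n)!).
m = 8, n = 8
Numerator: 8 * 7 * 6 * 5 * 4 * 3 * 2 * 1
Denominator: 8! = 40320
C(8, 8) = 1


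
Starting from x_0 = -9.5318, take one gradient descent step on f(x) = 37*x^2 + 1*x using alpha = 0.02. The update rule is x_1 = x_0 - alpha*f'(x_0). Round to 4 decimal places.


We compute the gradient at x_0 and apply the update.
f'(x) = 74*x + 1
f'(-9.5318) = 74*-9.5318 + 1 = -704.3532
x_1 = -9.5318 - 0.02*-704.3532 = 4.5553


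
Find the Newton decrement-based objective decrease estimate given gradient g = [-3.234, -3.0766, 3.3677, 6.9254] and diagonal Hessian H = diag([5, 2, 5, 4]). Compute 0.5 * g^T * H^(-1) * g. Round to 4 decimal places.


Step 1: H is diagonal, so H^(-1) * g = [-0.6468, -1.5383, 0.6735, 1.7314].
Step 2: g^T H^(-1) g = sum_i g_i^2 / H_ii
  = (-3.234)^2/5 + (-3.0766)^2/2 + (3.3677)^2/5 + (6.9254)^2/4
  = 2.0918 + 4.7327 + 2.2683 + 11.9903 = 21.0831
Step 3: Objective decrease = 0.5 * g^T H^(-1) g = 10.5415


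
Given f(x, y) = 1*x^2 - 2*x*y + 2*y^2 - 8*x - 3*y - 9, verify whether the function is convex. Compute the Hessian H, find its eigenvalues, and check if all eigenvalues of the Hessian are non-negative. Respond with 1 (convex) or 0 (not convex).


The Hessian of f(x,y) = 1*x^2 - 2*x*y + 2*y^2 - 8*x - 3*y - 9 is:
H = [[2, -2], [-2, 4]]
Trace = 2 + 4 = 6
Determinant = 2*4 - (-2)^2 = 4
Discriminant = (6)^2 - 4*4 = 20.0
Eigenvalues: lambda_1 = 0.7639, lambda_2 = 5.2361
The function is convex.

1


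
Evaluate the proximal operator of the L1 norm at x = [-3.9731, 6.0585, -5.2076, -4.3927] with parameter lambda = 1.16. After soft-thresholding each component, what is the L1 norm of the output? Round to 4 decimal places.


Soft-thresholding with lambda = 1.16:
prox(-3.9731) = sign(-3.9731)*max(|-3.9731| - 1.16, 0) = -2.8131
prox(6.0585) = sign(6.0585)*max(|6.0585| - 1.16, 0) = 4.8985
prox(-5.2076) = sign(-5.2076)*max(|-5.2076| - 1.16, 0) = -4.0476
prox(-4.3927) = sign(-4.3927)*max(|-4.3927| - 1.16, 0) = -3.2327
prox(x) = [-2.8131, 4.8985, -4.0476, -3.2327]
||prox(x)||_1 = 2.8131 + 4.8985 + 4.0476 + 3.2327 = 14.9919


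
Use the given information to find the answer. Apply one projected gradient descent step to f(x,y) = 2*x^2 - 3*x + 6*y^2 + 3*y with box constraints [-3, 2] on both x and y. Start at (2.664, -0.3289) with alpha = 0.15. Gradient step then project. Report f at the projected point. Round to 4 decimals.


Step 1: Compute gradient at (2.664, -0.3289).
grad_x = 2*2*2.664 - 3 = 7.656
grad_y = 2*6*-0.3289 + 3 = -0.9468
Step 2: Gradient step.
x_raw = 2.664 - 0.15*7.656 = 1.5156
y_raw = -0.3289 - 0.15*-0.9468 = -0.1869
Step 3: Project onto [-3, 2].
x_proj = clip(1.5156) = 1.5156
y_proj = clip(-0.1869) = -0.1869
Step 4: Evaluate f.
f(1.5156, -0.1869) = -0.3038


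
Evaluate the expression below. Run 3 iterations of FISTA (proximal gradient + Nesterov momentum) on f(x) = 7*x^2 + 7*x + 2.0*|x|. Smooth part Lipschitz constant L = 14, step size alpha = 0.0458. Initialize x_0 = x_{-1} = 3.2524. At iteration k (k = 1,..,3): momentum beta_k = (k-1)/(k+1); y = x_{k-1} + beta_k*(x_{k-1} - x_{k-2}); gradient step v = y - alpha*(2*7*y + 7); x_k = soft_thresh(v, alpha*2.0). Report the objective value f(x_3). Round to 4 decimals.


FISTA on f(x) = 7*x^2 + 7*x + 2.0*|x|
L = 14, alpha = 0.0458
Iteration 1: beta = 0.0, y = 3.2524 + 0.0*(3.2524 - 3.2524) = 3.2524
  grad(y) = 52.5336, v = y - alpha*grad = 0.8464
  prox(v) = soft_thresh(0.8464, 0.0916) = 0.7548
Iteration 2: beta = 0.3333, y = 0.7548 + 0.3333*(0.7548 - 3.2524) = -0.0778
  grad(y) = 5.911, v = y - alpha*grad = -0.3485
  prox(v) = soft_thresh(-0.3485, 0.0916) = -0.2569
Iteration 3: beta = 0.5, y = -0.2569 + 0.5*(-0.2569 - 0.7548) = -0.7627
  grad(y) = -3.6784, v = y - alpha*grad = -0.5943
  prox(v) = soft_thresh(-0.5943, 0.0916) = -0.5027
f(x_3) = 7*(-0.5027)^2 + 7*(-0.5027) + 2.0*|-0.5027| = -0.7446


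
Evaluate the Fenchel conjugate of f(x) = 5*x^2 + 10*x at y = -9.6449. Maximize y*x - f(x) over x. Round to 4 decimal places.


f*(y) = sup_x {y*x - a*x^2 - b*x} = sup_x {(y-b)*x - a*x^2}
FOC: (y - b) - 2a*x = 0 => x* = (y - b)/(2a)
x* = (-9.6449 - 10)/(2*5) = -1.9645
f*(-9.6449) = (y-b)^2/(4a) = (-9.6449 - 10)^2/(4*5)
= 385.9221/20 = 19.2961


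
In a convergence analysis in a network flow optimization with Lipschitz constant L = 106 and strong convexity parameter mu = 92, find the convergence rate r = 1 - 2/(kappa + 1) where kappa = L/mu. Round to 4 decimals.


Step 1: Compute the condition number.
kappa = L/mu = 106/92 = 1.1522
Step 2: Compute the convergence rate.
r = 1 - 2/(kappa + 1) = 1 - 2*mu/(L + mu) = (L - mu)/(L + mu) = 14/198 = 0.0707


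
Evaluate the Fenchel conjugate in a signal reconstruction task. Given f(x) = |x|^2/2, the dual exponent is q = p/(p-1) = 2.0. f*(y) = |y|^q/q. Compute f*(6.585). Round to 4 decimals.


The conjugate exponent q satisfies 1/p + 1/q = 1.
p = 2, so q = 2/(2 - 1) = 2.0
|y|^q = 6.585^2.0 = 43.3622
f*(6.585) = 43.3622 / 2.0 = 21.6811


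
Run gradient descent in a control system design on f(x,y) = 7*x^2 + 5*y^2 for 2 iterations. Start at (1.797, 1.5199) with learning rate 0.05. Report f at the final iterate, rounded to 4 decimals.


Gradient descent on f(x,y) = 7*x^2 + 5*y^2.
Starting point: (1.797, 1.5199), alpha = 0.05
Step 1: grad_x = 2*7*1.797 = 25.158, grad_y = 2*5*1.5199 = 15.199
  x_1 = 1.797 - 0.05*25.158 = 0.5391
  y_1 = 1.5199 - 0.05*15.199 = 0.76
Step 2: grad_x = 2*7*0.5391 = 7.5474, grad_y = 2*5*0.76 = 7.5995
  x_2 = 0.5391 - 0.05*7.5474 = 0.1617
  y_2 = 0.76 - 0.05*7.5995 = 0.38
f(0.1617, 0.38) = 7*0.1617^2 + 5*0.38^2 = 0.905


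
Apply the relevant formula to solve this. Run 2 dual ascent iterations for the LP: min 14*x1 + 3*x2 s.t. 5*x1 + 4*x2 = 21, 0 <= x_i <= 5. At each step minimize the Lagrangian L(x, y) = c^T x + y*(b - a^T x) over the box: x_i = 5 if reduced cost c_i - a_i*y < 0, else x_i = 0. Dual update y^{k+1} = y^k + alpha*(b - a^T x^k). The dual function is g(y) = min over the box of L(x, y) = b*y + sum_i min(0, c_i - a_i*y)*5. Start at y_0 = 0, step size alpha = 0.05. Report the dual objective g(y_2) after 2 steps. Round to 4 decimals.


Dual ascent for LP: min 14*x1 + 3*x2, 5*x1 + 4*x2 = 21, 0 <= x_i <= 5
Step 1: y^k = 0.0, reduced costs: (14.0, 3.0)
  x^k = (0.0, 0.0), subgradient = b - a^T x = 21.0
  y^{k+1} = 0.0 + 0.05*21.0 = 1.05
Step 2: y^k = 1.05, reduced costs: (8.75, -1.2)
  x^k = (0.0, 5.0), subgradient = b - a^T x = 1.0
  y^{k+1} = 1.05 + 0.05*1.0 = 1.1
Dual objective at y_2 = 1.1: reduced costs (8.5, -1.4), box minimizer x = (0.0, 5.0)
g(y_2) = b*y + (c1 - a1*y)*x1 + (c2 - a2*y)*x2 = 21*1.1 + 8.5*0.0 + (-1.4)*5.0 = 23.1 + 0.0 - 7.0 = 16.1


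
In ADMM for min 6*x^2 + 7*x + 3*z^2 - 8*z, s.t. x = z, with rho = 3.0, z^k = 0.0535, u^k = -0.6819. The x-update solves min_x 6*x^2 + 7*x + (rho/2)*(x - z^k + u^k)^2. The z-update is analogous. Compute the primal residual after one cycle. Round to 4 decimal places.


ADMM iteration with rho = 3.0, z^k = 0.0535, u^k = -0.6819
Step 1: x-update.
Minimize 6*x^2 + 7*x + (3.0/2)*(x - 0.0535 - 0.6819)^2
FOC: (2*6 + 3.0)*x = -7 + 3.0*(0.0535 + 0.6819)
x^{k+1} = -0.3196
Step 2: z-update.
Minimize 3*z^2 - 8*z + (3.0/2)*(-0.3196 - z - 0.6819)^2
FOC: (2*3 + 3.0)*z = 8 + 3.0*(-0.3196 - 0.6819)
z^{k+1} = 0.5551
Step 3: u-update.
u^{k+1} = -0.6819 - 0.3196 - 0.5551 = -1.5565
Step 4: Primal residual = |-0.3196 - 0.5551| = 0.8746


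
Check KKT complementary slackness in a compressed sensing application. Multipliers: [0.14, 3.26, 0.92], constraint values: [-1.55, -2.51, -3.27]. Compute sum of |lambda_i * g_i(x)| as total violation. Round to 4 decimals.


KKT complementary slackness check:
lambda_1 * g_1 = 0.14 * -1.55 = -0.217
lambda_2 * g_2 = 3.26 * -2.51 = -8.1826
lambda_3 * g_3 = 0.92 * -3.27 = -3.0084
Total violation = 0.217 + 8.1826 + 3.0084 = 11.408


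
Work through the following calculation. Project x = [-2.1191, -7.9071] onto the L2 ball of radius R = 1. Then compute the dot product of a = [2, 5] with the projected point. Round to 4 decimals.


Step 1: Compute ||x|| (intermediates to 6 decimals).
||x|| = sqrt((-2.1191)^2 + (-7.9071)^2) = 8.186136
Step 2: Project.
Since ||x|| > R, scale = R/||x|| = 1/8.186136 = 0.122158, proj(x) = scale * x
proj(x) = [-0.258865, -0.965916]
Step 3: Dot product.
a^T * proj(x) = 2*(-0.258865) + 5*(-0.965916) = -5.3473


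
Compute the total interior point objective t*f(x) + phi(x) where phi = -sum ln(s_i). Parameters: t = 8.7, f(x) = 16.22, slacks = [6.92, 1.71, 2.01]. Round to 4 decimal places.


Step 1: Compute log-barrier.
ln values: [1.9344, 0.5365, 0.6981]
phi = -(1.9344 + 0.5365 + 0.6981) = -3.169
Step 2: Compute augmented objective.
t*f(x) = 8.7*16.22 = 141.114
Total = 141.114 - 3.169 = 137.945


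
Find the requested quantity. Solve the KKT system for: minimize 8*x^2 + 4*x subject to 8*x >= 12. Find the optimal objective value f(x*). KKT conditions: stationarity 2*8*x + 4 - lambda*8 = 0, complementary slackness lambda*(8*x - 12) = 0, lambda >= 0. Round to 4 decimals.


Step 1: Try lambda = 0 (constraint inactive).
x_unc = -4/(2*8) = -0.25
Check: 8*-0.25 = -2.0 < 12 -- violated!
Step 2: Constraint must be active: 8*x = 12
x* = 12/8 = 1.5
lambda = (2*8*1.5 + 4)/8 = 3.5
Step 3: Compute optimal value.
f(x*) = 8*1.5^2 + 4*1.5 = 24.0


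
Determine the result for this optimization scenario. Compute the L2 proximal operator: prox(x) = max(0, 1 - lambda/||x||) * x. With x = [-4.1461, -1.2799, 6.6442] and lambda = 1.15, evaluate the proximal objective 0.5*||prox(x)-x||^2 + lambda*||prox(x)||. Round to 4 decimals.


Step 1: Compute ||x||.
||x|| = 7.9356
Step 2: Compute scaling factor.
scale = max(0, 1 - 1.15/7.9356) = 0.8551
Step 3: prox(x) = [-3.5453, -1.0944, 5.6813]
||prox(x)|| = 6.7856
Step 4: Proximal objective.
0.5*||prox-x||^2 = 0.6613
lambda*||prox|| = 7.8034
Total = 8.4647


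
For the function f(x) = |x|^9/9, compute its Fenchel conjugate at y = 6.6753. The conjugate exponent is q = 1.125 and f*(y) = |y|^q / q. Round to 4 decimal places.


The conjugate exponent q satisfies 1/p + 1/q = 1.
p = 9, so q = 9/(9 - 1) = 1.125
|y|^q = 6.6753^1.125 = 8.4631
f*(6.6753) = 8.4631 / 1.125 = 7.5228


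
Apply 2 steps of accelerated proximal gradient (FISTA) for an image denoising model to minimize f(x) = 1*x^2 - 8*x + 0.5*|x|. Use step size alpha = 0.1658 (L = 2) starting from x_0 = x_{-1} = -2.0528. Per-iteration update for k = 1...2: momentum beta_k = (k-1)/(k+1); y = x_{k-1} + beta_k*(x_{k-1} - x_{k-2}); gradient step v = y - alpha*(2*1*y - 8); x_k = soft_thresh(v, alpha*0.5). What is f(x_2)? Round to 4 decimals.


FISTA on f(x) = 1*x^2 - 8*x + 0.5*|x|
L = 2, alpha = 0.1658
Iteration 1: beta = 0.0, y = -2.0528 + 0.0*(-2.0528 + 2.0528) = -2.0528
  grad(y) = -12.1056, v = y - alpha*grad = -0.0457
  prox(v) = soft_thresh(-0.0457, 0.0829) = 0.0
Iteration 2: beta = 0.3333, y = 0.0 + 0.3333*(0.0 + 2.0528) = 0.6843
  grad(y) = -6.6315, v = y - alpha*grad = 1.7838
  prox(v) = soft_thresh(1.7838, 0.0829) = 1.7009
f(x_2) = 1*1.7009^2 - 8*1.7009 + 0.5*|1.7009| = -9.8635


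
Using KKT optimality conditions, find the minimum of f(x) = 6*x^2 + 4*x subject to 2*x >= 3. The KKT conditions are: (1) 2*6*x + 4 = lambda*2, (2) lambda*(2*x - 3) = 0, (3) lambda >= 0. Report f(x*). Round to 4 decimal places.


Step 1: Try lambda = 0 (constraint inactive).
x_unc = -4/(2*6) = -0.3333
Check: 2*-0.3333 = -0.6666 < 3 -- violated!
Step 2: Constraint must be active: 2*x = 3
x* = 3/2 = 1.5
lambda = (2*6*1.5 + 4)/2 = 11.0
Step 3: Compute optimal value.
f(x*) = 6*1.5^2 + 4*1.5 = 19.5


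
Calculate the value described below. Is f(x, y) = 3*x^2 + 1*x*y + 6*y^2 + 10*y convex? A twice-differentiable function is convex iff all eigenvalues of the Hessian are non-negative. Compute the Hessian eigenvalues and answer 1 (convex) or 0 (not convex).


The Hessian of f(x,y) = 3*x^2 + 1*x*y + 6*y^2 + 10*y is:
H = [[6, 1], [1, 12]]
Trace = 6 + 12 = 18
Determinant = 6*12 - (1)^2 = 71
Discriminant = (18)^2 - 4*71 = 40.0
Eigenvalues: lambda_1 = 5.8377, lambda_2 = 12.1623
The function is convex.

1


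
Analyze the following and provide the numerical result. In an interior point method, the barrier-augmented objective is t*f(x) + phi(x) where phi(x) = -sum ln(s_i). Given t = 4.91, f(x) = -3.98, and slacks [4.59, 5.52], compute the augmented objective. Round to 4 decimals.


Step 1: Compute log-barrier.
ln values: [1.5239, 1.7084]
phi = -(1.5239 + 1.7084) = -3.2323
Step 2: Compute augmented objective.
t*f(x) = 4.91*-3.98 = -19.5418
Total = -19.5418 - 3.2323 = -22.7741


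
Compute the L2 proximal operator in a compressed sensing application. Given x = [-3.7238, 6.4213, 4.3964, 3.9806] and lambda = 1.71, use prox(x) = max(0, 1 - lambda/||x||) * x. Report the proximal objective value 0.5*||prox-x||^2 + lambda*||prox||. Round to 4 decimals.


Step 1: Compute ||x||.
||x|| = 9.5012
Step 2: Compute scaling factor.
scale = max(0, 1 - 1.71/9.5012) = 0.82
Step 3: prox(x) = [-3.0536, 5.2656, 3.6052, 3.2642]
||prox(x)|| = 7.7912
Step 4: Proximal objective.
0.5*||prox-x||^2 = 1.4621
lambda*||prox|| = 13.323
Total = 14.785


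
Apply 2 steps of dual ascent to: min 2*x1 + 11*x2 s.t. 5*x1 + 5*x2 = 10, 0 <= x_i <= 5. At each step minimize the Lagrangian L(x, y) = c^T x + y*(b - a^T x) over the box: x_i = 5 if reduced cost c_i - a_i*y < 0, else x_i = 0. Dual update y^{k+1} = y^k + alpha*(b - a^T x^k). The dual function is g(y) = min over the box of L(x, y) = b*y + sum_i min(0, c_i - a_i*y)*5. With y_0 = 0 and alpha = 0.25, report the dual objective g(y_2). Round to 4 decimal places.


Dual ascent for LP: min 2*x1 + 11*x2, 5*x1 + 5*x2 = 10, 0 <= x_i <= 5
Step 1: y^k = 0.0, reduced costs: (2.0, 11.0)
  x^k = (0.0, 0.0), subgradient = b - a^T x = 10.0
  y^{k+1} = 0.0 + 0.25*10.0 = 2.5
Step 2: y^k = 2.5, reduced costs: (-10.5, -1.5)
  x^k = (5.0, 5.0), subgradient = b - a^T x = -40.0
  y^{k+1} = 2.5 + 0.25*-40.0 = -7.5
Dual objective at y_2 = -7.5: reduced costs (39.5, 48.5), box minimizer x = (0.0, 0.0)
g(y_2) = b*y + (c1 - a1*y)*x1 + (c2 - a2*y)*x2 = 10*(-7.5) + 39.5*0.0 + 48.5*0.0 = -75.0 + 0.0 + 0.0 = -75.0


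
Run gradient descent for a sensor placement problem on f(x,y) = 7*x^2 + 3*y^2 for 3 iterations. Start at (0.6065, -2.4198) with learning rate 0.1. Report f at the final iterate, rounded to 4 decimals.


Gradient descent on f(x,y) = 7*x^2 + 3*y^2.
Starting point: (0.6065, -2.4198), alpha = 0.1
Step 1: grad_x = 2*7*0.6065 = 8.491, grad_y = 2*3*-2.4198 = -14.5188
  x_1 = 0.6065 - 0.1*8.491 = -0.2426
  y_1 = -2.4198 - 0.1*-14.5188 = -0.9679
Step 2: grad_x = 2*7*-0.2426 = -3.3964, grad_y = 2*3*-0.9679 = -5.8075
  x_2 = -0.2426 - 0.1*-3.3964 = 0.097
  y_2 = -0.9679 - 0.1*-5.8075 = -0.3872
Step 3: grad_x = 2*7*0.097 = 1.3586, grad_y = 2*3*-0.3872 = -2.323
  x_3 = 0.097 - 0.1*1.3586 = -0.0388
  y_3 = -0.3872 - 0.1*-2.323 = -0.1549
f(-0.0388, -0.1549) = 7*(-0.0388)^2 + 3*(-0.1549)^2 = 0.0825


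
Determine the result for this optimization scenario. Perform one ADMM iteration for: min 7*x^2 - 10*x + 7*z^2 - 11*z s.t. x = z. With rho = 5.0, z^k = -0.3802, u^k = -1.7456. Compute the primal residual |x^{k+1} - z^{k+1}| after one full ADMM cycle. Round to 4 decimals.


ADMM iteration with rho = 5.0, z^k = -0.3802, u^k = -1.7456
Step 1: x-update.
Minimize 7*x^2 - 10*x + (5.0/2)*(x + 0.3802 - 1.7456)^2
FOC: (2*7 + 5.0)*x = 10 + 5.0*(-0.3802 + 1.7456)
x^{k+1} = 0.8856
Step 2: z-update.
Minimize 7*z^2 - 11*z + (5.0/2)*(0.8856 - z - 1.7456)^2
FOC: (2*7 + 5.0)*z = 11 + 5.0*(0.8856 - 1.7456)
z^{k+1} = 0.3526
Step 3: u-update.
u^{k+1} = -1.7456 + 0.8856 - 0.3526 = -1.2126
Step 4: Primal residual = |0.8856 - 0.3526| = 0.533


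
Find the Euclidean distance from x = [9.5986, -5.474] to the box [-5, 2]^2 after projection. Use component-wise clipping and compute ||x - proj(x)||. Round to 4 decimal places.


Project each component onto [-5, 2].
clip(9.5986) = 2.0, clip(-5.474) = -5.0
Projection = [2.0, -5.0]
Squared diffs: [57.7387, 0.2247]
Distance = sqrt(57.9634) = 7.6134


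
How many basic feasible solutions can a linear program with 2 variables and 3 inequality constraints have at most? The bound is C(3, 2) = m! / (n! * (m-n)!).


Each vertex corresponds to some choice of n active constraints out of m, so the number of vertices is at most C(m, n) = m! / (n!(m-n)!).
m = 3, n = 2
Numerator: 3 * 2
Denominator: 2! = 2
C(3, 2) = 3


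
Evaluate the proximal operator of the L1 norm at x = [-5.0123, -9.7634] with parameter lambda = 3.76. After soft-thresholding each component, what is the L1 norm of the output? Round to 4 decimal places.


Soft-thresholding with lambda = 3.76:
prox(-5.0123) = sign(-5.0123)*max(|-5.0123| - 3.76, 0) = -1.2523
prox(-9.7634) = sign(-9.7634)*max(|-9.7634| - 3.76, 0) = -6.0034
prox(x) = [-1.2523, -6.0034]
||prox(x)||_1 = 1.2523 + 6.0034 = 7.2557


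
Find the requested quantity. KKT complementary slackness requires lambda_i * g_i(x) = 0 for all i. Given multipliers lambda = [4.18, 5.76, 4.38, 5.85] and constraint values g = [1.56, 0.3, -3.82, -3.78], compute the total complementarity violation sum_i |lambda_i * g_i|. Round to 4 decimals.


KKT complementary slackness check:
lambda_1 * g_1 = 4.18 * 1.56 = 6.5208
lambda_2 * g_2 = 5.76 * 0.3 = 1.728
lambda_3 * g_3 = 4.38 * -3.82 = -16.7316
lambda_4 * g_4 = 5.85 * -3.78 = -22.113
Total violation = 6.5208 + 1.728 + 16.7316 + 22.113 = 47.0934


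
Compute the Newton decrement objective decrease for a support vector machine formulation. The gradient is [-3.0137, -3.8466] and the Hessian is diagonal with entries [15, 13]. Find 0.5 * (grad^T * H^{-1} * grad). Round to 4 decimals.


Step 1: H is diagonal, so H^(-1) * g = [-0.2009, -0.2959].
Step 2: g^T H^(-1) g = sum_i g_i^2 / H_ii
  = (-3.0137)^2/15 + (-3.8466)^2/13
  = 0.6055 + 1.1382 = 1.7437
Step 3: Objective decrease = 0.5 * g^T H^(-1) g = 0.8718


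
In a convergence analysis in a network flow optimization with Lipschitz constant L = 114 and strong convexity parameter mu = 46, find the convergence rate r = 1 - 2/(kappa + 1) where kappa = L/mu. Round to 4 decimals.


Step 1: Compute the condition number.
kappa = L/mu = 114/46 = 2.4783
Step 2: Compute the convergence rate.
r = 1 - 2/(kappa + 1) = 1 - 2*mu/(L + mu) = (L - mu)/(L + mu) = 68/160 = 0.425


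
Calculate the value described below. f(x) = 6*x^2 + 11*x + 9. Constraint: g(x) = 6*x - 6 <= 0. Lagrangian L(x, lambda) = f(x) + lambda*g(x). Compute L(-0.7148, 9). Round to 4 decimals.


Step 1: Evaluate f(x).
f(-0.7148) = 6*(-0.7148)^2 + 11*(-0.7148) + 9 = 4.2028
Step 2: Evaluate g(x).
g(-0.7148) = 6*-0.7148 - 6 = -10.2888
Step 3: Compute Lagrangian.
L = 4.2028 + 9*-10.2888 = -88.3964


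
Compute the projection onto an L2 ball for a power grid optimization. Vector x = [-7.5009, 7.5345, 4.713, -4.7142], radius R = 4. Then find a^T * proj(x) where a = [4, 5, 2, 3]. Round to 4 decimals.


Step 1: Compute ||x|| (intermediates to 6 decimals).
||x|| = sqrt((-7.5009)^2 + 7.5345^2 + 4.713^2 + (-4.7142)^2) = 12.548635
Step 2: Project.
Since ||x|| > R, scale = R/||x|| = 4/12.548635 = 0.31876, proj(x) = scale * x
proj(x) = [-2.390987, 2.401697, 1.502316, -1.502698]
Step 3: Dot product.
a^T * proj(x) = 4*(-2.390987) + 5*2.401697 + 2*1.502316 + 3*(-1.502698) = 0.9411


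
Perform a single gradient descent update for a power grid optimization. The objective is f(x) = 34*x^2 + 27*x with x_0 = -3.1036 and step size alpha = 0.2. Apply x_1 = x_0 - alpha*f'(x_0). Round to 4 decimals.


We compute the gradient at x_0 and apply the update.
f'(x) = 68*x + 27
f'(-3.1036) = 68*-3.1036 + 27 = -184.0448
x_1 = -3.1036 - 0.2*-184.0448 = 33.7054


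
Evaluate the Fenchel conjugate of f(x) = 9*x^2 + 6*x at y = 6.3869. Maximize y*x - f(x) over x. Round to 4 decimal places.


f*(y) = sup_x {y*x - a*x^2 - b*x} = sup_x {(y-b)*x - a*x^2}
FOC: (y - b) - 2a*x = 0 => x* = (y - b)/(2a)
x* = (6.3869 - 6)/(2*9) = 0.0215
f*(6.3869) = (y-b)^2/(4a) = (6.3869 - 6)^2/(4*9)
= 0.1497/36 = 0.0042


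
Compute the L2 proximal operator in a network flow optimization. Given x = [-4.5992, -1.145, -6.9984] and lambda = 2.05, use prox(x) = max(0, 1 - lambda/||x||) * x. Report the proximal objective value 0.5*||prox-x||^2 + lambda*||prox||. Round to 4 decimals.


Step 1: Compute ||x||.
||x|| = 8.4523
Step 2: Compute scaling factor.
scale = max(0, 1 - 2.05/8.4523) = 0.7575
Step 3: prox(x) = [-3.4837, -0.8673, -5.301]
||prox(x)|| = 6.4023
Step 4: Proximal objective.
0.5*||prox-x||^2 = 2.1013
lambda*||prox|| = 13.1247
Total = 15.226


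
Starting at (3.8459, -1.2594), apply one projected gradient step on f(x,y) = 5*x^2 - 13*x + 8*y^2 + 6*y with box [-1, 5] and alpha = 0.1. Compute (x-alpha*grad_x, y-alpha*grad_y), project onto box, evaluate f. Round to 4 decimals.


Step 1: Compute gradient at (3.8459, -1.2594).
grad_x = 2*5*3.8459 - 13 = 25.459
grad_y = 2*8*-1.2594 + 6 = -14.1504
Step 2: Gradient step.
x_raw = 3.8459 - 0.1*25.459 = 1.3
y_raw = -1.2594 - 0.1*-14.1504 = 0.1556
Step 3: Project onto [-1, 5].
x_proj = clip(1.3) = 1.3
y_proj = clip(0.1556) = 0.1556
Step 4: Evaluate f.
f(1.3, 0.1556) = -7.3224


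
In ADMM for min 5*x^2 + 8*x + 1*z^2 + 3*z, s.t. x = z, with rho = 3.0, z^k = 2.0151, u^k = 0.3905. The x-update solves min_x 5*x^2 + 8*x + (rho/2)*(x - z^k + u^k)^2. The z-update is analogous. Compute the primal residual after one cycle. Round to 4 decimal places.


ADMM iteration with rho = 3.0, z^k = 2.0151, u^k = 0.3905
Step 1: x-update.
Minimize 5*x^2 + 8*x + (3.0/2)*(x - 2.0151 + 0.3905)^2
FOC: (2*5 + 3.0)*x = -8 + 3.0*(2.0151 - 0.3905)
x^{k+1} = -0.2405
Step 2: z-update.
Minimize 1*z^2 + 3*z + (3.0/2)*(-0.2405 - z + 0.3905)^2
FOC: (2*1 + 3.0)*z = -3 + 3.0*(-0.2405 + 0.3905)
z^{k+1} = -0.51
Step 3: u-update.
u^{k+1} = 0.3905 - 0.2405 + 0.51 = 0.66
Step 4: Primal residual = |-0.2405 + 0.51| = 0.2695


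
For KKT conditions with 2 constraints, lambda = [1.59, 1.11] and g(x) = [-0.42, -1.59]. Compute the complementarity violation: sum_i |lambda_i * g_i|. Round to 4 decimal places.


KKT complementary slackness check:
lambda_1 * g_1 = 1.59 * -0.42 = -0.6678
lambda_2 * g_2 = 1.11 * -1.59 = -1.7649
Total violation = 0.6678 + 1.7649 = 2.4327


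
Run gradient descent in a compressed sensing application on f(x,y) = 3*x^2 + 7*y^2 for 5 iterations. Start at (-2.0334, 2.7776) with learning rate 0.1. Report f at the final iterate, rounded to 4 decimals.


Gradient descent on f(x,y) = 3*x^2 + 7*y^2.
Starting point: (-2.0334, 2.7776), alpha = 0.1
Step 1: grad_x = 2*3*-2.0334 = -12.2004, grad_y = 2*7*2.7776 = 38.8864
  x_1 = -2.0334 - 0.1*-12.2004 = -0.8134
  y_1 = 2.7776 - 0.1*38.8864 = -1.111
Step 2: grad_x = 2*3*-0.8134 = -4.8802, grad_y = 2*7*-1.111 = -15.5546
  x_2 = -0.8134 - 0.1*-4.8802 = -0.3253
  y_2 = -1.111 - 0.1*-15.5546 = 0.4444
Step 3: grad_x = 2*3*-0.3253 = -1.9521, grad_y = 2*7*0.4444 = 6.2218
  x_3 = -0.3253 - 0.1*-1.9521 = -0.1301
  y_3 = 0.4444 - 0.1*6.2218 = -0.1778
Step 4: grad_x = 2*3*-0.1301 = -0.7808, grad_y = 2*7*-0.1778 = -2.4887
  x_4 = -0.1301 - 0.1*-0.7808 = -0.0521
  y_4 = -0.1778 - 0.1*-2.4887 = 0.0711
Step 5: grad_x = 2*3*-0.0521 = -0.3123, grad_y = 2*7*0.0711 = 0.9955
  x_5 = -0.0521 - 0.1*-0.3123 = -0.0208
  y_5 = 0.0711 - 0.1*0.9955 = -0.0284
f(-0.0208, -0.0284) = 3*(-0.0208)^2 + 7*(-0.0284)^2 = 0.007


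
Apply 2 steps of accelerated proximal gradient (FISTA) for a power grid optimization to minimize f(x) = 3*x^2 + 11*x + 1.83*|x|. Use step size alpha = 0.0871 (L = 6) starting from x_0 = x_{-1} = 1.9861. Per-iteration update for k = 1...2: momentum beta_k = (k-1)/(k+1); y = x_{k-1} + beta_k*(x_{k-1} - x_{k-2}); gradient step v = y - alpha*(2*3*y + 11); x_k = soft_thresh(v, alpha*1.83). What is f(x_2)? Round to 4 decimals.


FISTA on f(x) = 3*x^2 + 11*x + 1.83*|x|
L = 6, alpha = 0.0871
Iteration 1: beta = 0.0, y = 1.9861 + 0.0*(1.9861 - 1.9861) = 1.9861
  grad(y) = 22.9166, v = y - alpha*grad = -0.0099
  prox(v) = soft_thresh(-0.0099, 0.1594) = 0.0
Iteration 2: beta = 0.3333, y = 0.0 + 0.3333*(0.0 - 1.9861) = -0.662
  grad(y) = 7.0278, v = y - alpha*grad = -1.2742
  prox(v) = soft_thresh(-1.2742, 0.1594) = -1.1148
f(x_2) = 3*(-1.1148)^2 + 11*(-1.1148) + 1.83*|-1.1148| = -6.4943


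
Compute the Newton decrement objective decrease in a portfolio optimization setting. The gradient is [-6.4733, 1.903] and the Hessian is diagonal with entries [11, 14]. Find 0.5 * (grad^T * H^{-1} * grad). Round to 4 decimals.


Step 1: H is diagonal, so H^(-1) * g = [-0.5885, 0.1359].
Step 2: g^T H^(-1) g = sum_i g_i^2 / H_ii
  = (-6.4733)^2/11 + (1.903)^2/14
  = 3.8094 + 0.2587 = 4.0681
Step 3: Objective decrease = 0.5 * g^T H^(-1) g = 2.034


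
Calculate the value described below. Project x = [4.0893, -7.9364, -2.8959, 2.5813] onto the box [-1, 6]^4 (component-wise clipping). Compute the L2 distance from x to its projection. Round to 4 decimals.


Project each component onto [-1, 6].
clip(4.0893) = 4.0893, clip(-7.9364) = -1.0, clip(-2.8959) = -1.0, clip(2.5813) = 2.5813
Projection = [4.0893, -1.0, -1.0, 2.5813]
Squared diffs: [0.0, 48.1136, 3.5944, 0.0]
Distance = sqrt(51.708) = 7.1908


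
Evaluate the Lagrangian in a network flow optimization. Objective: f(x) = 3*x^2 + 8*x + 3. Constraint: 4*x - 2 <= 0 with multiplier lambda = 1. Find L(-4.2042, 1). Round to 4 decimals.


Step 1: Evaluate f(x).
f(-4.2042) = 3*(-4.2042)^2 + 8*(-4.2042) + 3 = 22.3923
Step 2: Evaluate g(x).
g(-4.2042) = 4*-4.2042 - 2 = -18.8168
Step 3: Compute Lagrangian.
L = 22.3923 + 1*-18.8168 = 3.5755


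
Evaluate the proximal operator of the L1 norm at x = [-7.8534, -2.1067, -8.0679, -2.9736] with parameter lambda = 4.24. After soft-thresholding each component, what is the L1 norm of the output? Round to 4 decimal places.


Soft-thresholding with lambda = 4.24:
prox(-7.8534) = sign(-7.8534)*max(|-7.8534| - 4.24, 0) = -3.6134
prox(-2.1067) = sign(-2.1067)*max(|-2.1067| - 4.24, 0) = 0.0
prox(-8.0679) = sign(-8.0679)*max(|-8.0679| - 4.24, 0) = -3.8279
prox(-2.9736) = sign(-2.9736)*max(|-2.9736| - 4.24, 0) = 0.0
prox(x) = [-3.6134, 0.0, -3.8279, 0.0]
||prox(x)||_1 = 3.6134 + 0.0 + 3.8279 + 0.0 = 7.4413


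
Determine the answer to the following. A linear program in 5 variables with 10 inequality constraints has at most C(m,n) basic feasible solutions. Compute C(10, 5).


Each vertex corresponds to some choice of n active constraints out of m, so the number of vertices is at most C(m, n) = m! / (n!(m-n)!).
m = 10, n = 5
Numerator: 10 * 9 * 8 * 7 * 6
Denominator: 5! = 120
C(10, 5) = 252


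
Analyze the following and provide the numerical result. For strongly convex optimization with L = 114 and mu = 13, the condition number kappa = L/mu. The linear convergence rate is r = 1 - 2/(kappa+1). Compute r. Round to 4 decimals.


Step 1: Compute the condition number.
kappa = L/mu = 114/13 = 8.7692
Step 2: Compute the convergence rate.
r = 1 - 2/(kappa + 1) = 1 - 2*mu/(L + mu) = (L - mu)/(L + mu) = 101/127 = 0.7953


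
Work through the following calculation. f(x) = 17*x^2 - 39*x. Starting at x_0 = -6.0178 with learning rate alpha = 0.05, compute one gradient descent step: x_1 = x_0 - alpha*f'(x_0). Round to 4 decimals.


We compute the gradient at x_0 and apply the update.
f'(x) = 34*x - 39
f'(-6.0178) = 34*-6.0178 - 39 = -243.6052
x_1 = -6.0178 - 0.05*-243.6052 = 6.1625


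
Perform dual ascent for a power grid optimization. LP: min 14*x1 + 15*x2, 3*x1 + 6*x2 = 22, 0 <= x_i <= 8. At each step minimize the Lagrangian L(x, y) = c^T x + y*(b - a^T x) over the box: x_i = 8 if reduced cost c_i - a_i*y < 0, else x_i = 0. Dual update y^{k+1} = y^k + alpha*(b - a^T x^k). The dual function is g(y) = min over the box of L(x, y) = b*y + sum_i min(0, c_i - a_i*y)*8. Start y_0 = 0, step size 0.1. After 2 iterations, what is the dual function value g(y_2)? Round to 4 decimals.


Dual ascent for LP: min 14*x1 + 15*x2, 3*x1 + 6*x2 = 22, 0 <= x_i <= 8
Step 1: y^k = 0.0, reduced costs: (14.0, 15.0)
  x^k = (0.0, 0.0), subgradient = b - a^T x = 22.0
  y^{k+1} = 0.0 + 0.1*22.0 = 2.2
Step 2: y^k = 2.2, reduced costs: (7.4, 1.8)
  x^k = (0.0, 0.0), subgradient = b - a^T x = 22.0
  y^{k+1} = 2.2 + 0.1*22.0 = 4.4
Dual objective at y_2 = 4.4: reduced costs (0.8, -11.4), box minimizer x = (0.0, 8.0)
g(y_2) = b*y + (c1 - a1*y)*x1 + (c2 - a2*y)*x2 = 22*4.4 + 0.8*0.0 + (-11.4)*8.0 = 96.8 + 0.0 - 91.2 = 5.6


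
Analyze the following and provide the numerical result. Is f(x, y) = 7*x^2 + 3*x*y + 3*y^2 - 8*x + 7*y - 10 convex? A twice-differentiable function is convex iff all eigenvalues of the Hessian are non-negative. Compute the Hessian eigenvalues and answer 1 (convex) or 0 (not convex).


The Hessian of f(x,y) = 7*x^2 + 3*x*y + 3*y^2 - 8*x + 7*y - 10 is:
H = [[14, 3], [3, 6]]
Trace = 14 + 6 = 20
Determinant = 14*6 - (3)^2 = 75
Discriminant = (20)^2 - 4*75 = 100.0
Eigenvalues: lambda_1 = 5.0, lambda_2 = 15.0
The function is convex.

1


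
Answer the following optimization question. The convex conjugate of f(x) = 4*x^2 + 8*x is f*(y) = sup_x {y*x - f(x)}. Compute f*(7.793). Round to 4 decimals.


f*(y) = sup_x {y*x - a*x^2 - b*x} = sup_x {(y-b)*x - a*x^2}
FOC: (y - b) - 2a*x = 0 => x* = (y - b)/(2a)
x* = (7.793 - 8)/(2*4) = -0.0259
f*(7.793) = (y-b)^2/(4a) = (7.793 - 8)^2/(4*4)
= 0.0428/16 = 0.0027


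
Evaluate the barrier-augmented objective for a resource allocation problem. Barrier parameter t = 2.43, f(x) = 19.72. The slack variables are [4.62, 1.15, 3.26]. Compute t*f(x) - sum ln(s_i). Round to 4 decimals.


Step 1: Compute log-barrier.
ln values: [1.5304, 0.1398, 1.1817]
phi = -(1.5304 + 0.1398 + 1.1817) = -2.8519
Step 2: Compute augmented objective.
t*f(x) = 2.43*19.72 = 47.9196
Total = 47.9196 - 2.8519 = 45.0677


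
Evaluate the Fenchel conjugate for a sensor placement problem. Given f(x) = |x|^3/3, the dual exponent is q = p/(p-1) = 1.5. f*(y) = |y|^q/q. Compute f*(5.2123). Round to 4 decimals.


The conjugate exponent q satisfies 1/p + 1/q = 1.
p = 3, so q = 3/(3 - 1) = 1.5
|y|^q = 5.2123^1.5 = 11.8999
f*(5.2123) = 11.8999 / 1.5 = 7.9333


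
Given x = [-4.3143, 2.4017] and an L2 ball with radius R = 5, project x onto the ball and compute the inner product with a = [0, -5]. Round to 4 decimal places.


Step 1: Compute ||x|| (intermediates to 6 decimals).
||x|| = sqrt((-4.3143)^2 + 2.4017^2) = 4.937747
Step 2: Project.
Since ||x|| <= R, proj = x (no scaling needed).
proj(x) = [-4.3143, 2.4017]
Step 3: Dot product.
a^T * proj(x) = 0*(-4.3143) - 5*2.4017 = -12.0085


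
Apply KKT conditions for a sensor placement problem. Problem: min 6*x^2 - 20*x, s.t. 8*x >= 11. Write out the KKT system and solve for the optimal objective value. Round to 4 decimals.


Step 1: Try lambda = 0 (constraint inactive).
Stationarity: 2*6*x - 20 = 0
x* = 20/(2*6) = 5/3 = 1.6667 (rounded; the exact value 5/3 is used below)
Check constraint: 8*1.6667 = 13.3336 >= 11 -- satisfied.
Step 2: Compute optimal value.
f(x*) = 6*(5/3)^2 - 20*(5/3) = -16.6667


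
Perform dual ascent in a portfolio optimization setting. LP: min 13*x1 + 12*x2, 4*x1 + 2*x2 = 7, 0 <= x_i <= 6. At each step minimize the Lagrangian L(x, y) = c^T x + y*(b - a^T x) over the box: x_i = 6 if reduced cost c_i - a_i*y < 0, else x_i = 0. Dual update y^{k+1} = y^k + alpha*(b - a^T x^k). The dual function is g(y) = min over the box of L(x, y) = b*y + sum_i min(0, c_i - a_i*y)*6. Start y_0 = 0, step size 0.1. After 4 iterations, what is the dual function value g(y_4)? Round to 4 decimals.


Dual ascent for LP: min 13*x1 + 12*x2, 4*x1 + 2*x2 = 7, 0 <= x_i <= 6
Step 1: y^k = 0.0, reduced costs: (13.0, 12.0)
  x^k = (0.0, 0.0), subgradient = b - a^T x = 7.0
  y^{k+1} = 0.0 + 0.1*7.0 = 0.7
Step 2: y^k = 0.7, reduced costs: (10.2, 10.6)
  x^k = (0.0, 0.0), subgradient = b - a^T x = 7.0
  y^{k+1} = 0.7 + 0.1*7.0 = 1.4
Step 3: y^k = 1.4, reduced costs: (7.4, 9.2)
  x^k = (0.0, 0.0), subgradient = b - a^T x = 7.0
  y^{k+1} = 1.4 + 0.1*7.0 = 2.1
Step 4: y^k = 2.1, reduced costs: (4.6, 7.8)
  x^k = (0.0, 0.0), subgradient = b - a^T x = 7.0
  y^{k+1} = 2.1 + 0.1*7.0 = 2.8
Dual objective at y_4 = 2.8: reduced costs (1.8, 6.4), box minimizer x = (0.0, 0.0)
g(y_4) = b*y + (c1 - a1*y)*x1 + (c2 - a2*y)*x2 = 7*2.8 + 1.8*0.0 + 6.4*0.0 = 19.6 + 0.0 + 0.0 = 19.6


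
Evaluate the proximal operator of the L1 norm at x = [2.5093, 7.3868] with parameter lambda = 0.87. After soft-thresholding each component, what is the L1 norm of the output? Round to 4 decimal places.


Soft-thresholding with lambda = 0.87:
prox(2.5093) = sign(2.5093)*max(|2.5093| - 0.87, 0) = 1.6393
prox(7.3868) = sign(7.3868)*max(|7.3868| - 0.87, 0) = 6.5168
prox(x) = [1.6393, 6.5168]
||prox(x)||_1 = 1.6393 + 6.5168 = 8.1561


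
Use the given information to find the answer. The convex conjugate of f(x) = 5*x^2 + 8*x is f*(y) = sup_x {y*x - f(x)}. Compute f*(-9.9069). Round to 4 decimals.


f*(y) = sup_x {y*x - a*x^2 - b*x} = sup_x {(y-b)*x - a*x^2}
FOC: (y - b) - 2a*x = 0 => x* = (y - b)/(2a)
x* = (-9.9069 - 8)/(2*5) = -1.7907
f*(-9.9069) = (y-b)^2/(4a) = (-9.9069 - 8)^2/(4*5)
= 320.6571/20 = 16.0329


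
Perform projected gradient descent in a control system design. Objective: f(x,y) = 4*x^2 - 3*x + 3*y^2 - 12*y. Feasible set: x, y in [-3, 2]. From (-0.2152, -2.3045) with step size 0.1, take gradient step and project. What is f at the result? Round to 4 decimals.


Step 1: Compute gradient at (-0.2152, -2.3045).
grad_x = 2*4*-0.2152 - 3 = -4.7216
grad_y = 2*3*-2.3045 - 12 = -25.827
Step 2: Gradient step.
x_raw = -0.2152 - 0.1*-4.7216 = 0.257
y_raw = -2.3045 - 0.1*-25.827 = 0.2782
Step 3: Project onto [-3, 2].
x_proj = clip(0.257) = 0.257
y_proj = clip(0.2782) = 0.2782
Step 4: Evaluate f.
f(0.257, 0.2782) = -3.613


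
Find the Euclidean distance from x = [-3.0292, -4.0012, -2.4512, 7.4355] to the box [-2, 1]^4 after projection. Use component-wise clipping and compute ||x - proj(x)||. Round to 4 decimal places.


Project each component onto [-2, 1].
clip(-3.0292) = -2.0, clip(-4.0012) = -2.0, clip(-2.4512) = -2.0, clip(7.4355) = 1.0
Projection = [-2.0, -2.0, -2.0, 1.0]
Squared diffs: [1.0593, 4.0048, 0.2036, 41.4157]
Distance = sqrt(46.6834) = 6.8325


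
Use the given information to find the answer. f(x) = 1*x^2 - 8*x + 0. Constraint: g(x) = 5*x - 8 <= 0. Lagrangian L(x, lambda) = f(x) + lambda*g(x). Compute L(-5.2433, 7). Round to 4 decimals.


Step 1: Evaluate f(x).
f(-5.2433) = 1*(-5.2433)^2 - 8*(-5.2433) + 0 = 69.4386
Step 2: Evaluate g(x).
g(-5.2433) = 5*-5.2433 - 8 = -34.2165
Step 3: Compute Lagrangian.
L = 69.4386 + 7*-34.2165 = -170.0769


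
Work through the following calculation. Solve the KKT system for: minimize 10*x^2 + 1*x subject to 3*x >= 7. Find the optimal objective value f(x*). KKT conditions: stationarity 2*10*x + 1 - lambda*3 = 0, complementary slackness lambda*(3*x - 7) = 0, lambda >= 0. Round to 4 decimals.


Step 1: Try lambda = 0 (constraint inactive).
x_unc = -1/(2*10) = -0.05
Check: 3*-0.05 = -0.15 < 7 -- violated!
Step 2: Constraint must be active: 3*x = 7
x* = 7/3 = 2.3333 (rounded; the exact value 7/3 is used below)
lambda = (2*10*(7/3) + 1)/3 = 15.8889
Step 3: Compute optimal value.
f(x*) = 10*(7/3)^2 + 1*(7/3) = 56.7778


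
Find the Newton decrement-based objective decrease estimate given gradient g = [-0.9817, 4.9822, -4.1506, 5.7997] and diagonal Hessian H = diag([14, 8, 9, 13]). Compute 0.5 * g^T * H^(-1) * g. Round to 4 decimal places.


Step 1: H is diagonal, so H^(-1) * g = [-0.0701, 0.6228, -0.4612, 0.4461].
Step 2: g^T H^(-1) g = sum_i g_i^2 / H_ii
  = (-0.9817)^2/14 + (4.9822)^2/8 + (-4.1506)^2/9 + (5.7997)^2/13
  = 0.0688 + 3.1028 + 1.9142 + 2.5874 = 7.6732
Step 3: Objective decrease = 0.5 * g^T H^(-1) g = 3.8366


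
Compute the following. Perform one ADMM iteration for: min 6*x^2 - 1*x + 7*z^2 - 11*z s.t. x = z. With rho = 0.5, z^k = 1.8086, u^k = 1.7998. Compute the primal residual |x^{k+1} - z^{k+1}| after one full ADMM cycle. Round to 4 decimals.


ADMM iteration with rho = 0.5, z^k = 1.8086, u^k = 1.7998
Step 1: x-update.
Minimize 6*x^2 - 1*x + (0.5/2)*(x - 1.8086 + 1.7998)^2
FOC: (2*6 + 0.5)*x = 1 + 0.5*(1.8086 - 1.7998)
x^{k+1} = 0.0804
Step 2: z-update.
Minimize 7*z^2 - 11*z + (0.5/2)*(0.0804 - z + 1.7998)^2
FOC: (2*7 + 0.5)*z = 11 + 0.5*(0.0804 + 1.7998)
z^{k+1} = 0.8235
Step 3: u-update.
u^{k+1} = 1.7998 + 0.0804 - 0.8235 = 1.0567
Step 4: Primal residual = |0.0804 - 0.8235| = 0.7431


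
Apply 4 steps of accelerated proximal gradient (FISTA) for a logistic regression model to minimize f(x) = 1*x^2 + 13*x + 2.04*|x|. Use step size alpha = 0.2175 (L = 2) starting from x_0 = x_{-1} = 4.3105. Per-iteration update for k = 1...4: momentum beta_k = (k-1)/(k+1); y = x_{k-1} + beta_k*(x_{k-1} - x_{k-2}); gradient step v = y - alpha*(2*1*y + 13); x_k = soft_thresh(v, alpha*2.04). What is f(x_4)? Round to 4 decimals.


FISTA on f(x) = 1*x^2 + 13*x + 2.04*|x|
L = 2, alpha = 0.2175
Iteration 1: beta = 0.0, y = 4.3105 + 0.0*(4.3105 - 4.3105) = 4.3105
  grad(y) = 21.621, v = y - alpha*grad = -0.3921
  prox(v) = soft_thresh(-0.3921, 0.4437) = 0.0
Iteration 2: beta = 0.3333, y = 0.0 + 0.3333*(0.0 - 4.3105) = -1.4368
  grad(y) = 10.1263, v = y - alpha*grad = -3.6393
  prox(v) = soft_thresh(-3.6393, 0.4437) = -3.1956
Iteration 3: beta = 0.5, y = -3.1956 + 0.5*(-3.1956 - 0.0) = -4.7934
  grad(y) = 3.4132, v = y - alpha*grad = -5.5358
  prox(v) = soft_thresh(-5.5358, 0.4437) = -5.0921
Iteration 4: beta = 0.6, y = -5.0921 + 0.6*(-5.0921 + 3.1956) = -6.23
  grad(y) = 0.5401, v = y - alpha*grad = -6.3474
  prox(v) = soft_thresh(-6.3474, 0.4437) = -5.9037
f(x_4) = 1*(-5.9037)^2 + 13*(-5.9037) + 2.04*|-5.9037| = -29.8509


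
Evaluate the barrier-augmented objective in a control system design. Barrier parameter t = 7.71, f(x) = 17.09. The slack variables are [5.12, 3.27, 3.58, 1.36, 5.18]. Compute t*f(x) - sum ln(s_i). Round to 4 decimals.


Step 1: Compute log-barrier.
ln values: [1.6332, 1.1848, 1.2754, 0.3075, 1.6448]
phi = -(1.6332 + 1.1848 + 1.2754 + 0.3075 + 1.6448) = -6.0456
Step 2: Compute augmented objective.
t*f(x) = 7.71*17.09 = 131.7639
Total = 131.7639 - 6.0456 = 125.7183


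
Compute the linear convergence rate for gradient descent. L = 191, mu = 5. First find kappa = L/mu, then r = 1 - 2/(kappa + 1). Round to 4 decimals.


Step 1: Compute the condition number.
kappa = L/mu = 191/5 = 38.2
Step 2: Compute the convergence rate.
r = 1 - 2/(kappa + 1) = 1 - 2*mu/(L + mu) = (L - mu)/(L + mu) = 186/196 = 0.949


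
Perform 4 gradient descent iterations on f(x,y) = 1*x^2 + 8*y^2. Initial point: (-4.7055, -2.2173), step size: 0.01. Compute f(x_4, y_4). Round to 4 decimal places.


Gradient descent on f(x,y) = 1*x^2 + 8*y^2.
Starting point: (-4.7055, -2.2173), alpha = 0.01
Step 1: grad_x = 2*1*-4.7055 = -9.411, grad_y = 2*8*-2.2173 = -35.4768
  x_1 = -4.7055 - 0.01*-9.411 = -4.6114
  y_1 = -2.2173 - 0.01*-35.4768 = -1.8625
Step 2: grad_x = 2*1*-4.6114 = -9.2228, grad_y = 2*8*-1.8625 = -29.8005
  x_2 = -4.6114 - 0.01*-9.2228 = -4.5192
  y_2 = -1.8625 - 0.01*-29.8005 = -1.5645
Step 3: grad_x = 2*1*-4.5192 = -9.0383, grad_y = 2*8*-1.5645 = -25.0324
  x_3 = -4.5192 - 0.01*-9.0383 = -4.4288
  y_3 = -1.5645 - 0.01*-25.0324 = -1.3142
Step 4: grad_x = 2*1*-4.4288 = -8.8576, grad_y = 2*8*-1.3142 = -21.0272
  x_4 = -4.4288 - 0.01*-8.8576 = -4.3402
  y_4 = -1.3142 - 0.01*-21.0272 = -1.1039
f(-4.3402, -1.1039) = 1*(-4.3402)^2 + 8*(-1.1039)^2 = 28.5867


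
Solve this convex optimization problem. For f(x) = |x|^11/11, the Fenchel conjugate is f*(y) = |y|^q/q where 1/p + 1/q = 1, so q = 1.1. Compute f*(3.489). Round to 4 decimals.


The conjugate exponent q satisfies 1/p + 1/q = 1.
p = 11, so q = 11/(11 - 1) = 1.1
|y|^q = 3.489^1.1 = 3.9534
f*(3.489) = 3.9534 / 1.1 = 3.594
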